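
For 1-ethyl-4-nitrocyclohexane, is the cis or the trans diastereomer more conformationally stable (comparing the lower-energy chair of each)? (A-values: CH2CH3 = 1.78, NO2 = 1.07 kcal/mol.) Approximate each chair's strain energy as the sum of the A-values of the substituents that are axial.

trans

At 1,4 positions (parity opposite): cis → (a,e or e,a); trans → (e,e or a,a).
Best chair for cis: E = 1.07 kcal/mol; best chair for trans: E = 0.00 kcal/mol.
The trans isomer is lower by 1.07 kcal/mol.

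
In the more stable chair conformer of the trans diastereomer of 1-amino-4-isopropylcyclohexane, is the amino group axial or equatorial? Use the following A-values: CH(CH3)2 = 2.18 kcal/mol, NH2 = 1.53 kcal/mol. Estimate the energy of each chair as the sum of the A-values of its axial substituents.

equatorial

C1 and C4 have opposite parity, so for the trans isomer the two substituents are e,e in one chair and a,a in the other.
Chair I (isopropyl axial, amino axial): E = 3.71 kcal/mol.
Chair II (isopropyl equatorial, amino equatorial): E = 0.00 kcal/mol.
Chair II is the more stable (lower-energy) conformer, and in that chair the amino group is equatorial.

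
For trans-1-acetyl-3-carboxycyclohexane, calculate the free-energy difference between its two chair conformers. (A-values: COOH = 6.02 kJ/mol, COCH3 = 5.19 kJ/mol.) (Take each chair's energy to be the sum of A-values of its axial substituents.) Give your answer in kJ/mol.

C1 and C3 have the same parity, so for the trans isomer the two substituents are one axial and one equatorial in each chair.
Chair I (carboxyl axial, acetyl equatorial): E = 6.02 kJ/mol.
Chair II (carboxyl equatorial, acetyl axial): E = 5.19 kJ/mol.
ΔE = 6.02 − 5.19 = 0.83 kJ/mol; chair II is more stable.

0.83 kJ/mol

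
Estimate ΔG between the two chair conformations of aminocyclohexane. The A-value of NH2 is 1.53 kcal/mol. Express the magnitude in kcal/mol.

1.53 kcal/mol

A monosubstituted cyclohexane has one chair with the amino group axial (E = A = 1.53 kcal/mol) and one with it equatorial (E = 0).
ΔE = 1.53 − 0 = 1.53 kcal/mol.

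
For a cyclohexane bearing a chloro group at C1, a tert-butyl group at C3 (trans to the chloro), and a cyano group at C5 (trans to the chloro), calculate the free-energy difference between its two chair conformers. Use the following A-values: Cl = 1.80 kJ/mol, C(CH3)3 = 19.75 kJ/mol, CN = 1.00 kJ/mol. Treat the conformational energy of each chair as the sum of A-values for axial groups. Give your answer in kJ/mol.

18.95 kJ/mol

Chair I (chloro axial, tert-butyl equatorial, cyano equatorial): E = 1.80 kJ/mol.
Chair II (chloro equatorial, tert-butyl axial, cyano axial): E = 20.75 kJ/mol.
ΔE = 20.75 − 1.80 = 18.95 kJ/mol; chair I is more stable.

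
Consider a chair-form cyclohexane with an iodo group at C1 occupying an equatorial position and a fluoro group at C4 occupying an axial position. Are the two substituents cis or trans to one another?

cis

C1 and C4 have opposite parity, so their axial bonds point in opposite directions.
With opposite-parity carbons, two substituents on the same face are one axial and one equatorial; opposite faces give both axial or both equatorial.
Here the groups are equatorial/axial → same face → cis.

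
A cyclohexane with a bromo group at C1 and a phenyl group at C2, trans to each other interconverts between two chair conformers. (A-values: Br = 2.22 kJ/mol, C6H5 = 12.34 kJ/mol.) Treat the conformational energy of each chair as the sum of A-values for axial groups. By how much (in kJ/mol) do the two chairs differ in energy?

14.56 kJ/mol

C1 and C2 have opposite parity, so for the trans isomer the two substituents are e,e in one chair and a,a in the other.
Chair I (bromo axial, phenyl axial): E = 14.56 kJ/mol.
Chair II (bromo equatorial, phenyl equatorial): E = 0.00 kJ/mol.
ΔE = 14.56 − 0.00 = 14.56 kJ/mol; chair II is more stable.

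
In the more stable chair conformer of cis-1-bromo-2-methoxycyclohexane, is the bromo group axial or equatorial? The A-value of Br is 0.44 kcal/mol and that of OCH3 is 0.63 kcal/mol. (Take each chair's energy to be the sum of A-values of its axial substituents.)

axial

C1 and C2 have opposite parity, so for the cis isomer the two substituents are one axial and one equatorial in each chair.
Chair I (bromo axial, methoxy equatorial): E = 0.44 kcal/mol.
Chair II (bromo equatorial, methoxy axial): E = 0.63 kcal/mol.
Chair I is the more stable (lower-energy) conformer, and in that chair the bromo group is axial.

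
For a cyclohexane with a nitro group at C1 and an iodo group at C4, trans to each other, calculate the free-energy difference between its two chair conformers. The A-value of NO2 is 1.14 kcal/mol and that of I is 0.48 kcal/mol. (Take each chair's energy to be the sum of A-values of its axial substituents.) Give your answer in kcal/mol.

1.62 kcal/mol

C1 and C4 have opposite parity, so for the trans isomer the two substituents are e,e in one chair and a,a in the other.
Chair I (nitro axial, iodo axial): E = 1.62 kcal/mol.
Chair II (nitro equatorial, iodo equatorial): E = 0.00 kcal/mol.
ΔE = 1.62 − 0.00 = 1.62 kcal/mol; chair II is more stable.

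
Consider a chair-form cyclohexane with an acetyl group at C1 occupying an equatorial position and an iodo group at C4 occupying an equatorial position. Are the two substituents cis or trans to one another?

C1 and C4 have opposite parity, so their axial bonds point in opposite directions.
With opposite-parity carbons, two substituents on the same face are one axial and one equatorial; opposite faces give both axial or both equatorial.
Here the groups are equatorial/equatorial → opposite face → trans.

trans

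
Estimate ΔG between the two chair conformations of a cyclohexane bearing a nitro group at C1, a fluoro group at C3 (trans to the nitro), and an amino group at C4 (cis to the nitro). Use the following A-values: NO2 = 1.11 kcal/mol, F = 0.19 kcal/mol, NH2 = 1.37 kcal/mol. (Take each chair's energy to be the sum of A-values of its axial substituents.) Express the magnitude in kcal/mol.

Chair I (nitro axial, fluoro equatorial, amino equatorial): E = 1.11 kcal/mol.
Chair II (nitro equatorial, fluoro axial, amino axial): E = 1.56 kcal/mol.
ΔE = 1.56 − 1.11 = 0.45 kcal/mol; chair I is more stable.

0.45 kcal/mol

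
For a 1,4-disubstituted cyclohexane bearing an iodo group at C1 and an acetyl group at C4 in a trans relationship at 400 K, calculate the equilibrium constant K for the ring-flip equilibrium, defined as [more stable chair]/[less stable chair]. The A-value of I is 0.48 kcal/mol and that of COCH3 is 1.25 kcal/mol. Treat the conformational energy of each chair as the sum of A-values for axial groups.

K ≈ 8.82

C1 and C4 have opposite parity, so for the trans isomer the two substituents are e,e in one chair and a,a in the other.
Chair I (iodo axial, acetyl axial): E = 1.73 kcal/mol; chair II (iodo equatorial, acetyl equatorial): E = 0.00 kcal/mol.
ΔG = 1.73 kcal/mol between the two chairs.
K = exp(ΔG/RT) with R = 1.987×10⁻³ kcal mol⁻¹ K⁻¹ and T = 400 K gives K ≈ 8.82.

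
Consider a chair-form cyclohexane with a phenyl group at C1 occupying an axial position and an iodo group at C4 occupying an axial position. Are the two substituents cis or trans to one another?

trans

C1 and C4 have opposite parity, so their axial bonds point in opposite directions.
With opposite-parity carbons, two substituents on the same face are one axial and one equatorial; opposite faces give both axial or both equatorial.
Here the groups are axial/axial → opposite face → trans.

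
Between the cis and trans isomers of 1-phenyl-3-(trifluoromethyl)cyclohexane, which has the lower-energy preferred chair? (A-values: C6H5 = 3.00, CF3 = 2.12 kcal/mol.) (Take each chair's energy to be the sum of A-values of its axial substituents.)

At 1,3 positions (parity same): cis → (e,e or a,a); trans → (a,e or e,a).
Best chair for cis: E = 0.00 kcal/mol; best chair for trans: E = 2.12 kcal/mol.
The cis isomer is lower by 2.12 kcal/mol.

cis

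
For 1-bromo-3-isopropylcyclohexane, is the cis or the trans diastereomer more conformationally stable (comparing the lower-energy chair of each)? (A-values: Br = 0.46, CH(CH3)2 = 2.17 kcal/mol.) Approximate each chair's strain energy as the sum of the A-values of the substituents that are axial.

cis

At 1,3 positions (parity same): cis → (e,e or a,a); trans → (a,e or e,a).
Best chair for cis: E = 0.00 kcal/mol; best chair for trans: E = 0.46 kcal/mol.
The cis isomer is lower by 0.46 kcal/mol.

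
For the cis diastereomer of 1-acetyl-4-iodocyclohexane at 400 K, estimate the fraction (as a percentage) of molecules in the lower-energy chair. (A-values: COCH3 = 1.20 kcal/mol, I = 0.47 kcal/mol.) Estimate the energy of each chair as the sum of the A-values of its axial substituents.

C1 and C4 have opposite parity, so for the cis isomer the two substituents are one axial and one equatorial in each chair.
Chair I (acetyl axial, iodo equatorial): E = 1.20 kcal/mol; chair II (acetyl equatorial, iodo axial): E = 0.47 kcal/mol.
ΔG = 0.73 kcal/mol between the two chairs.
K = exp(ΔG/RT) with R = 1.987×10⁻³ kcal mol⁻¹ K⁻¹ and T = 400 K gives K ≈ 2.51.
Fraction in the lower-energy chair = K/(K+1) = 71.5%.

71.5%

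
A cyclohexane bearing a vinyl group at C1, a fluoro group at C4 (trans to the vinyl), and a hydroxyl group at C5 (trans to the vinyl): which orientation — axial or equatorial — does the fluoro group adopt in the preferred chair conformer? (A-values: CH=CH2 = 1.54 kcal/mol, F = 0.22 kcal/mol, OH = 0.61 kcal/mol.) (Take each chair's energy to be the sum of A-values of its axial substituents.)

equatorial

Chair I (vinyl axial, fluoro axial, hydroxyl equatorial): E = 1.76 kcal/mol.
Chair II (vinyl equatorial, fluoro equatorial, hydroxyl axial): E = 0.61 kcal/mol.
Chair II is the more stable (lower-energy) conformer, and in that chair the fluoro group is equatorial.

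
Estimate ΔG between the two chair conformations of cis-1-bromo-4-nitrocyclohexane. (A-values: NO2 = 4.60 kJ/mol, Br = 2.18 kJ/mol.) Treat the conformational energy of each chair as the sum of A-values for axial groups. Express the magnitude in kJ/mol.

C1 and C4 have opposite parity, so for the cis isomer the two substituents are one axial and one equatorial in each chair.
Chair I (nitro axial, bromo equatorial): E = 4.60 kJ/mol.
Chair II (nitro equatorial, bromo axial): E = 2.18 kJ/mol.
ΔE = 4.60 − 2.18 = 2.42 kJ/mol; chair II is more stable.

2.42 kJ/mol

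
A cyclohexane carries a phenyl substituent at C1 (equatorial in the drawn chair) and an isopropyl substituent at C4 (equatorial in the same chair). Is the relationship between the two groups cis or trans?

trans

C1 and C4 have opposite parity, so their axial bonds point in opposite directions.
With opposite-parity carbons, two substituents on the same face are one axial and one equatorial; opposite faces give both axial or both equatorial.
Here the groups are equatorial/equatorial → opposite face → trans.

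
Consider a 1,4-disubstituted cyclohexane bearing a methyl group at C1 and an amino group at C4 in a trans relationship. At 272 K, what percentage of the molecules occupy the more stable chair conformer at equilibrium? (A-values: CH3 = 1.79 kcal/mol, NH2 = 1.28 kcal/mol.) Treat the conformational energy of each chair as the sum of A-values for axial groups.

99.7%

C1 and C4 have opposite parity, so for the trans isomer the two substituents are e,e in one chair and a,a in the other.
Chair I (methyl axial, amino axial): E = 3.07 kcal/mol; chair II (methyl equatorial, amino equatorial): E = 0.00 kcal/mol.
ΔG = 3.07 kcal/mol between the two chairs.
K = exp(ΔG/RT) with R = 1.987×10⁻³ kcal mol⁻¹ K⁻¹ and T = 272 K gives K ≈ 293.
Fraction in the lower-energy chair = K/(K+1) = 99.7%.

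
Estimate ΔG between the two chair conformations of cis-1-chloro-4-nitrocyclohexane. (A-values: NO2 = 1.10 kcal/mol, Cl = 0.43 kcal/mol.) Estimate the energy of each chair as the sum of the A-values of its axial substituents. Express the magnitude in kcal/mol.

0.67 kcal/mol

C1 and C4 have opposite parity, so for the cis isomer the two substituents are one axial and one equatorial in each chair.
Chair I (nitro axial, chloro equatorial): E = 1.10 kcal/mol.
Chair II (nitro equatorial, chloro axial): E = 0.43 kcal/mol.
ΔE = 1.10 − 0.43 = 0.67 kcal/mol; chair II is more stable.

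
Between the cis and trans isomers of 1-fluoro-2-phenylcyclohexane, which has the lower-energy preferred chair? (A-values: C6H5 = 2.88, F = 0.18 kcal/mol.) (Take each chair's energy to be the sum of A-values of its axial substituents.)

At 1,2 positions (parity opposite): cis → (a,e or e,a); trans → (e,e or a,a).
Best chair for cis: E = 0.18 kcal/mol; best chair for trans: E = 0.00 kcal/mol.
The trans isomer is lower by 0.18 kcal/mol.

trans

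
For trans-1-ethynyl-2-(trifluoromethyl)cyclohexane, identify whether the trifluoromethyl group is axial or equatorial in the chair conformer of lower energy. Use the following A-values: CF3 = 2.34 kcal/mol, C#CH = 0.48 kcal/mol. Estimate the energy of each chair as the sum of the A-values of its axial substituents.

C1 and C2 have opposite parity, so for the trans isomer the two substituents are e,e in one chair and a,a in the other.
Chair I (trifluoromethyl axial, ethynyl axial): E = 2.82 kcal/mol.
Chair II (trifluoromethyl equatorial, ethynyl equatorial): E = 0.00 kcal/mol.
Chair II is the more stable (lower-energy) conformer, and in that chair the trifluoromethyl group is equatorial.

equatorial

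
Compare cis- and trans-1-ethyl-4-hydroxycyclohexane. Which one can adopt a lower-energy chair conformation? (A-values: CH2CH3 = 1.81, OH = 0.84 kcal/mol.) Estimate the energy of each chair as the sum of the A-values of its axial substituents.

trans

At 1,4 positions (parity opposite): cis → (a,e or e,a); trans → (e,e or a,a).
Best chair for cis: E = 0.84 kcal/mol; best chair for trans: E = 0.00 kcal/mol.
The trans isomer is lower by 0.84 kcal/mol.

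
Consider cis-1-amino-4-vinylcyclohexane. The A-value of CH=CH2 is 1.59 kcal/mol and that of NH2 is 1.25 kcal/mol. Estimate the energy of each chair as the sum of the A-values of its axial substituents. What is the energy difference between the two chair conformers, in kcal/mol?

0.34 kcal/mol

C1 and C4 have opposite parity, so for the cis isomer the two substituents are one axial and one equatorial in each chair.
Chair I (vinyl axial, amino equatorial): E = 1.59 kcal/mol.
Chair II (vinyl equatorial, amino axial): E = 1.25 kcal/mol.
ΔE = 1.59 − 1.25 = 0.34 kcal/mol; chair II is more stable.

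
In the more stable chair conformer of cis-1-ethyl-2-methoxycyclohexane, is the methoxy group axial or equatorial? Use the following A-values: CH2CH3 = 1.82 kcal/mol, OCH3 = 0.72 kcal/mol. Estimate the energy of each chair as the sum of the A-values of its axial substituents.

axial

C1 and C2 have opposite parity, so for the cis isomer the two substituents are one axial and one equatorial in each chair.
Chair I (ethyl axial, methoxy equatorial): E = 1.82 kcal/mol.
Chair II (ethyl equatorial, methoxy axial): E = 0.72 kcal/mol.
Chair II is the more stable (lower-energy) conformer, and in that chair the methoxy group is axial.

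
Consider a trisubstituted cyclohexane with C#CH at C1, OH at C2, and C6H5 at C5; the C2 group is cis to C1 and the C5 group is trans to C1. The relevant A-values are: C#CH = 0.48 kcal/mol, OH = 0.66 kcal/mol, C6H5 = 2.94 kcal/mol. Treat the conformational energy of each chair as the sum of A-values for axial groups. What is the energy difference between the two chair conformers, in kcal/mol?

Chair I (ethynyl axial, hydroxyl equatorial, phenyl equatorial): E = 0.48 kcal/mol.
Chair II (ethynyl equatorial, hydroxyl axial, phenyl axial): E = 3.60 kcal/mol.
ΔE = 3.60 − 0.48 = 3.12 kcal/mol; chair I is more stable.

3.12 kcal/mol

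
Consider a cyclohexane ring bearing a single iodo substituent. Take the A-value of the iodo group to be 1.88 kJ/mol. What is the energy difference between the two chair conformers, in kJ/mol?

1.88 kJ/mol

A monosubstituted cyclohexane has one chair with the iodo group axial (E = A = 1.88 kJ/mol) and one with it equatorial (E = 0).
ΔE = 1.88 − 0 = 1.88 kJ/mol.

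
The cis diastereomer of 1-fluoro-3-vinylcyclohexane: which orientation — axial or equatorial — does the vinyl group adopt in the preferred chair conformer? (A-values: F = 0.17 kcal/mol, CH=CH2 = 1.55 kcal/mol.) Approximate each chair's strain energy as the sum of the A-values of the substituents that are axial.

C1 and C3 have the same parity, so for the cis isomer the two substituents are e,e in one chair and a,a in the other.
Chair I (fluoro axial, vinyl axial): E = 1.72 kcal/mol.
Chair II (fluoro equatorial, vinyl equatorial): E = 0.00 kcal/mol.
Chair II is the more stable (lower-energy) conformer, and in that chair the vinyl group is equatorial.

equatorial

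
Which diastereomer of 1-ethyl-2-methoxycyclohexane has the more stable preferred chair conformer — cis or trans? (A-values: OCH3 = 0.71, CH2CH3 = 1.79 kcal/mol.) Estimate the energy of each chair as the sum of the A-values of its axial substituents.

trans

At 1,2 positions (parity opposite): cis → (a,e or e,a); trans → (e,e or a,a).
Best chair for cis: E = 0.71 kcal/mol; best chair for trans: E = 0.00 kcal/mol.
The trans isomer is lower by 0.71 kcal/mol.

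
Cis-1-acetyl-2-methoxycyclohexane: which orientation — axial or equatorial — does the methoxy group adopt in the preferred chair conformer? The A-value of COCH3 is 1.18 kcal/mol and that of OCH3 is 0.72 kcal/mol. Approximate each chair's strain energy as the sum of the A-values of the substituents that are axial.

axial

C1 and C2 have opposite parity, so for the cis isomer the two substituents are one axial and one equatorial in each chair.
Chair I (acetyl axial, methoxy equatorial): E = 1.18 kcal/mol.
Chair II (acetyl equatorial, methoxy axial): E = 0.72 kcal/mol.
Chair II is the more stable (lower-energy) conformer, and in that chair the methoxy group is axial.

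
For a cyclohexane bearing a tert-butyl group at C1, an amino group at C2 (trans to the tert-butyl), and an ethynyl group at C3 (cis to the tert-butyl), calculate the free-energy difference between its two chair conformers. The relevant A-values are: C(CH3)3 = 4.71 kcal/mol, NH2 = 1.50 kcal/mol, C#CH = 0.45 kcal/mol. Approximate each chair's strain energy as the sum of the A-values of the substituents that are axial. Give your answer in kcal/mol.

Chair I (tert-butyl axial, amino axial, ethynyl axial): E = 6.66 kcal/mol.
Chair II (tert-butyl equatorial, amino equatorial, ethynyl equatorial): E = 0.00 kcal/mol.
ΔE = 6.66 − 0.00 = 6.66 kcal/mol; chair II is more stable.

6.66 kcal/mol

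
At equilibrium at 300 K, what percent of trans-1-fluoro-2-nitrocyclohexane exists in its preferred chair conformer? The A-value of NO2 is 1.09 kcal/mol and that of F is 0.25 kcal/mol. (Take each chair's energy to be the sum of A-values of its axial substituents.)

90.4%

C1 and C2 have opposite parity, so for the trans isomer the two substituents are e,e in one chair and a,a in the other.
Chair I (nitro axial, fluoro axial): E = 1.34 kcal/mol; chair II (nitro equatorial, fluoro equatorial): E = 0.00 kcal/mol.
ΔG = 1.34 kcal/mol between the two chairs.
K = exp(ΔG/RT) with R = 1.987×10⁻³ kcal mol⁻¹ K⁻¹ and T = 300 K gives K ≈ 9.47.
Fraction in the lower-energy chair = K/(K+1) = 90.4%.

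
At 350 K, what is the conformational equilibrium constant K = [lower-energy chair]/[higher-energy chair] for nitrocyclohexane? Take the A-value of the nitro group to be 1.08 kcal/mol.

K ≈ 4.73

One chair has the nitro group axial (E = 1.08 kcal/mol) and the other has it equatorial (E = 0).
ΔG = 1.08 kcal/mol between the two chairs.
K = exp(ΔG/RT) with R = 1.987×10⁻³ kcal mol⁻¹ K⁻¹ and T = 350 K gives K ≈ 4.73.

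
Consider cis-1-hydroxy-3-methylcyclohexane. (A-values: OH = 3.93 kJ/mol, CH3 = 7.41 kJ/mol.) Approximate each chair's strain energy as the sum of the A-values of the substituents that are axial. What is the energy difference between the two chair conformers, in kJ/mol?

C1 and C3 have the same parity, so for the cis isomer the two substituents are e,e in one chair and a,a in the other.
Chair I (hydroxyl axial, methyl axial): E = 11.34 kJ/mol.
Chair II (hydroxyl equatorial, methyl equatorial): E = 0.00 kJ/mol.
ΔE = 11.34 − 0.00 = 11.34 kJ/mol; chair II is more stable.

11.34 kJ/mol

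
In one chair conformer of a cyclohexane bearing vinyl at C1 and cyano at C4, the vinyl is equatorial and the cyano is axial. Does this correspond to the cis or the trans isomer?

cis

C1 and C4 have opposite parity, so their axial bonds point in opposite directions.
With opposite-parity carbons, two substituents on the same face are one axial and one equatorial; opposite faces give both axial or both equatorial.
Here the groups are equatorial/axial → same face → cis.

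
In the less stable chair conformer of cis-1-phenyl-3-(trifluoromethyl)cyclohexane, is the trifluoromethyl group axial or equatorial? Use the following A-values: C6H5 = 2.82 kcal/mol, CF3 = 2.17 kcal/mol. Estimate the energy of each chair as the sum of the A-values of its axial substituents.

C1 and C3 have the same parity, so for the cis isomer the two substituents are e,e in one chair and a,a in the other.
Chair I (phenyl axial, trifluoromethyl axial): E = 4.99 kcal/mol.
Chair II (phenyl equatorial, trifluoromethyl equatorial): E = 0.00 kcal/mol.
Chair I is the less stable (higher-energy) conformer, and in that chair the trifluoromethyl group is axial.

axial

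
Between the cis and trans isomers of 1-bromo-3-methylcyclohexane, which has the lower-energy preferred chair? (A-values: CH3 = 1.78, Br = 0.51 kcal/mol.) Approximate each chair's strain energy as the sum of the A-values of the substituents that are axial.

At 1,3 positions (parity same): cis → (e,e or a,a); trans → (a,e or e,a).
Best chair for cis: E = 0.00 kcal/mol; best chair for trans: E = 0.51 kcal/mol.
The cis isomer is lower by 0.51 kcal/mol.

cis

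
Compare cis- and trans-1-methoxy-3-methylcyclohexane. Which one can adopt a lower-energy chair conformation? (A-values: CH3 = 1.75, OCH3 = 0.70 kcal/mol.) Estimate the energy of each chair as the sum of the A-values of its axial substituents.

cis

At 1,3 positions (parity same): cis → (e,e or a,a); trans → (a,e or e,a).
Best chair for cis: E = 0.00 kcal/mol; best chair for trans: E = 0.70 kcal/mol.
The cis isomer is lower by 0.70 kcal/mol.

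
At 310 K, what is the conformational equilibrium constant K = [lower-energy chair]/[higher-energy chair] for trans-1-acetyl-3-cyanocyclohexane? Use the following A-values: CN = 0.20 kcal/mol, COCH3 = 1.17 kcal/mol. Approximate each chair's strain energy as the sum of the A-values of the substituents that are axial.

K ≈ 4.83

C1 and C3 have the same parity, so for the trans isomer the two substituents are one axial and one equatorial in each chair.
Chair I (cyano axial, acetyl equatorial): E = 0.20 kcal/mol; chair II (cyano equatorial, acetyl axial): E = 1.17 kcal/mol.
ΔG = 0.97 kcal/mol between the two chairs.
K = exp(ΔG/RT) with R = 1.987×10⁻³ kcal mol⁻¹ K⁻¹ and T = 310 K gives K ≈ 4.83.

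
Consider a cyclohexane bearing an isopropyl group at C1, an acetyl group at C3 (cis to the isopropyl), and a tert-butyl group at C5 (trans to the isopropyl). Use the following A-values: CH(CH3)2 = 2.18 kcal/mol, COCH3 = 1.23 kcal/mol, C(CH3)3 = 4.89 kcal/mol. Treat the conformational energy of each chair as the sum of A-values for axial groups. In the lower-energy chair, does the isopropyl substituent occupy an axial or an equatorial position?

Chair I (isopropyl axial, acetyl axial, tert-butyl equatorial): E = 3.41 kcal/mol.
Chair II (isopropyl equatorial, acetyl equatorial, tert-butyl axial): E = 4.89 kcal/mol.
Chair I is the more stable (lower-energy) conformer, and in that chair the isopropyl group is axial.

axial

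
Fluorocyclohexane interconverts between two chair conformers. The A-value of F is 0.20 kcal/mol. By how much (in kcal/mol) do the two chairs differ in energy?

0.20 kcal/mol

A monosubstituted cyclohexane has one chair with the fluoro group axial (E = A = 0.20 kcal/mol) and one with it equatorial (E = 0).
ΔE = 0.20 − 0 = 0.20 kcal/mol.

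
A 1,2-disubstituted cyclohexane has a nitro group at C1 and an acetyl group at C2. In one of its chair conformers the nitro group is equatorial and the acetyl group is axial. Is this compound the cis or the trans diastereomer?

cis

C1 and C2 have opposite parity, so their axial bonds point in opposite directions.
With opposite-parity carbons, two substituents on the same face are one axial and one equatorial; opposite faces give both axial or both equatorial.
Here the groups are equatorial/axial → same face → cis.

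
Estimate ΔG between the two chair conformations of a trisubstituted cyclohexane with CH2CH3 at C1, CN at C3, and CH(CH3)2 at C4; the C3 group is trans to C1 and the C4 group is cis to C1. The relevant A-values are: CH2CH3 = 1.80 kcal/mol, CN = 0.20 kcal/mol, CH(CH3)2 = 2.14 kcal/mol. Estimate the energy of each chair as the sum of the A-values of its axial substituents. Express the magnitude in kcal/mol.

0.54 kcal/mol

Chair I (ethyl axial, cyano equatorial, isopropyl equatorial): E = 1.80 kcal/mol.
Chair II (ethyl equatorial, cyano axial, isopropyl axial): E = 2.34 kcal/mol.
ΔE = 2.34 − 1.80 = 0.54 kcal/mol; chair I is more stable.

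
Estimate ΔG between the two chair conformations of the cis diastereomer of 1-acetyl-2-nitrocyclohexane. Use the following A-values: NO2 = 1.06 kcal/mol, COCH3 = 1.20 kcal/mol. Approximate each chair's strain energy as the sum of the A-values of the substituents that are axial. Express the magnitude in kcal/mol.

0.14 kcal/mol

C1 and C2 have opposite parity, so for the cis isomer the two substituents are one axial and one equatorial in each chair.
Chair I (nitro axial, acetyl equatorial): E = 1.06 kcal/mol.
Chair II (nitro equatorial, acetyl axial): E = 1.20 kcal/mol.
ΔE = 1.20 − 1.06 = 0.14 kcal/mol; chair I is more stable.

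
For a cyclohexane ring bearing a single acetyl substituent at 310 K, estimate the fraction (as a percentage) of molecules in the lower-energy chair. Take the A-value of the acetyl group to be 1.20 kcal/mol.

One chair has the acetyl group axial (E = 1.20 kcal/mol) and the other has it equatorial (E = 0).
ΔG = 1.20 kcal/mol between the two chairs.
K = exp(ΔG/RT) with R = 1.987×10⁻³ kcal mol⁻¹ K⁻¹ and T = 310 K gives K ≈ 7.02.
Fraction in the lower-energy chair = K/(K+1) = 87.5%.

87.5%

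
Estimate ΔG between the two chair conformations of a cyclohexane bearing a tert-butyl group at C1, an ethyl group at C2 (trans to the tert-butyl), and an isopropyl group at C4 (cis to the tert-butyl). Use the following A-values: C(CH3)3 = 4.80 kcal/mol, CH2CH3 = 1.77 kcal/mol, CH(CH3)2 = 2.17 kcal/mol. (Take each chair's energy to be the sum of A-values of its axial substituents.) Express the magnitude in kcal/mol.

Chair I (tert-butyl axial, ethyl axial, isopropyl equatorial): E = 6.57 kcal/mol.
Chair II (tert-butyl equatorial, ethyl equatorial, isopropyl axial): E = 2.17 kcal/mol.
ΔE = 6.57 − 2.17 = 4.40 kcal/mol; chair II is more stable.

4.40 kcal/mol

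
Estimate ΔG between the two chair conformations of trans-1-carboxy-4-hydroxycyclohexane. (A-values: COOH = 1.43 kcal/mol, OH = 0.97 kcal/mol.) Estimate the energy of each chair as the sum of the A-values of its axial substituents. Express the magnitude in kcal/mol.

C1 and C4 have opposite parity, so for the trans isomer the two substituents are e,e in one chair and a,a in the other.
Chair I (carboxyl axial, hydroxyl axial): E = 2.40 kcal/mol.
Chair II (carboxyl equatorial, hydroxyl equatorial): E = 0.00 kcal/mol.
ΔE = 2.40 − 0.00 = 2.40 kcal/mol; chair II is more stable.

2.40 kcal/mol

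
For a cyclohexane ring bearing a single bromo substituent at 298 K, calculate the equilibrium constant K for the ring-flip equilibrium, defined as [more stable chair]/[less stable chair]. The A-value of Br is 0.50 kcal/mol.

One chair has the bromo group axial (E = 0.50 kcal/mol) and the other has it equatorial (E = 0).
ΔG = 0.50 kcal/mol between the two chairs.
K = exp(ΔG/RT) with R = 1.987×10⁻³ kcal mol⁻¹ K⁻¹ and T = 298 K gives K ≈ 2.33.

K ≈ 2.33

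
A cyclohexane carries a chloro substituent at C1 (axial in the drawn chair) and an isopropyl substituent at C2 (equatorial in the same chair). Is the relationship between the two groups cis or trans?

C1 and C2 have opposite parity, so their axial bonds point in opposite directions.
With opposite-parity carbons, two substituents on the same face are one axial and one equatorial; opposite faces give both axial or both equatorial.
Here the groups are axial/equatorial → same face → cis.

cis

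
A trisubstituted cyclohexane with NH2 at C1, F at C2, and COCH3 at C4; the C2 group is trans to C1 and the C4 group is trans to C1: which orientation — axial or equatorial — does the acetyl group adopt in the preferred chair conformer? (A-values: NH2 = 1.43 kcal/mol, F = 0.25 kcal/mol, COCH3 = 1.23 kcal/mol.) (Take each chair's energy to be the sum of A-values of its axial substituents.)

equatorial

Chair I (amino axial, fluoro axial, acetyl axial): E = 2.91 kcal/mol.
Chair II (amino equatorial, fluoro equatorial, acetyl equatorial): E = 0.00 kcal/mol.
Chair II is the more stable (lower-energy) conformer, and in that chair the acetyl group is equatorial.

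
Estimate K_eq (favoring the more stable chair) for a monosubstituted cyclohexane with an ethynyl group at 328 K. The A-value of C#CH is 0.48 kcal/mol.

One chair has the ethynyl group axial (E = 0.48 kcal/mol) and the other has it equatorial (E = 0).
ΔG = 0.48 kcal/mol between the two chairs.
K = exp(ΔG/RT) with R = 1.987×10⁻³ kcal mol⁻¹ K⁻¹ and T = 328 K gives K ≈ 2.09.

K ≈ 2.09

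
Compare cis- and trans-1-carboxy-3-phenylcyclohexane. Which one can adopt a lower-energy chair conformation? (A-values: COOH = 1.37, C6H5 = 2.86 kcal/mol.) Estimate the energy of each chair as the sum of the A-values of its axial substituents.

At 1,3 positions (parity same): cis → (e,e or a,a); trans → (a,e or e,a).
Best chair for cis: E = 0.00 kcal/mol; best chair for trans: E = 1.37 kcal/mol.
The cis isomer is lower by 1.37 kcal/mol.

cis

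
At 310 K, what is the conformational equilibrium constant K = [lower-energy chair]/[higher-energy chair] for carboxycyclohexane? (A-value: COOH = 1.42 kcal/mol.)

One chair has the carboxyl group axial (E = 1.42 kcal/mol) and the other has it equatorial (E = 0).
ΔG = 1.42 kcal/mol between the two chairs.
K = exp(ΔG/RT) with R = 1.987×10⁻³ kcal mol⁻¹ K⁻¹ and T = 310 K gives K ≈ 10.

K ≈ 10.0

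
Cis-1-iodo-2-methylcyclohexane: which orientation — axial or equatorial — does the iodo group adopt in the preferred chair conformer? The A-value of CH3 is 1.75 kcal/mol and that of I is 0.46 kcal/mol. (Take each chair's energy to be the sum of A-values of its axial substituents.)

axial

C1 and C2 have opposite parity, so for the cis isomer the two substituents are one axial and one equatorial in each chair.
Chair I (methyl axial, iodo equatorial): E = 1.75 kcal/mol.
Chair II (methyl equatorial, iodo axial): E = 0.46 kcal/mol.
Chair II is the more stable (lower-energy) conformer, and in that chair the iodo group is axial.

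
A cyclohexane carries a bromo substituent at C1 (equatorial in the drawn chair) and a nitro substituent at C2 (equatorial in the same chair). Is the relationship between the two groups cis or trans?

trans

C1 and C2 have opposite parity, so their axial bonds point in opposite directions.
With opposite-parity carbons, two substituents on the same face are one axial and one equatorial; opposite faces give both axial or both equatorial.
Here the groups are equatorial/equatorial → opposite face → trans.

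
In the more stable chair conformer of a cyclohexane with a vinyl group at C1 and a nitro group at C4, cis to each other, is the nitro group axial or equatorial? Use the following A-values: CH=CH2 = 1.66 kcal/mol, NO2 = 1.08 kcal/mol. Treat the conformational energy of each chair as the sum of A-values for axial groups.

C1 and C4 have opposite parity, so for the cis isomer the two substituents are one axial and one equatorial in each chair.
Chair I (vinyl axial, nitro equatorial): E = 1.66 kcal/mol.
Chair II (vinyl equatorial, nitro axial): E = 1.08 kcal/mol.
Chair II is the more stable (lower-energy) conformer, and in that chair the nitro group is axial.

axial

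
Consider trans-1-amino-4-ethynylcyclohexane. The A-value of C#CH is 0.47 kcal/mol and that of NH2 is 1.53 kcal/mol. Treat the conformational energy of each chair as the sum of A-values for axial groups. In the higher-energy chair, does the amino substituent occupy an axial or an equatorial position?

C1 and C4 have opposite parity, so for the trans isomer the two substituents are e,e in one chair and a,a in the other.
Chair I (ethynyl axial, amino axial): E = 2.00 kcal/mol.
Chair II (ethynyl equatorial, amino equatorial): E = 0.00 kcal/mol.
Chair I is the less stable (higher-energy) conformer, and in that chair the amino group is axial.

axial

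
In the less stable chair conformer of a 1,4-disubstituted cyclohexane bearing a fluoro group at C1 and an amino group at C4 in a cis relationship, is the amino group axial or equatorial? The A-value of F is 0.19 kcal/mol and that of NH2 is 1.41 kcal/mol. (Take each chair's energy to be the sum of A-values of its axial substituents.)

C1 and C4 have opposite parity, so for the cis isomer the two substituents are one axial and one equatorial in each chair.
Chair I (fluoro axial, amino equatorial): E = 0.19 kcal/mol.
Chair II (fluoro equatorial, amino axial): E = 1.41 kcal/mol.
Chair II is the less stable (higher-energy) conformer, and in that chair the amino group is axial.

axial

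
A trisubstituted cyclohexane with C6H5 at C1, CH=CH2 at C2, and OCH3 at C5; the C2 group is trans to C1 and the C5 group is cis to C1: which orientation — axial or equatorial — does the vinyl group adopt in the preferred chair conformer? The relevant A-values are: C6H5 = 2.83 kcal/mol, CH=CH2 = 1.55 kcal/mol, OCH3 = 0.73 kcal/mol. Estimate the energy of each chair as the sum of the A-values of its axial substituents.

Chair I (phenyl axial, vinyl axial, methoxy axial): E = 5.11 kcal/mol.
Chair II (phenyl equatorial, vinyl equatorial, methoxy equatorial): E = 0.00 kcal/mol.
Chair II is the more stable (lower-energy) conformer, and in that chair the vinyl group is equatorial.

equatorial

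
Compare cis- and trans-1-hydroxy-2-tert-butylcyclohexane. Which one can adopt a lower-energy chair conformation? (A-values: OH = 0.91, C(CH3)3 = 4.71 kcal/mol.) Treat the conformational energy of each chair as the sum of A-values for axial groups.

At 1,2 positions (parity opposite): cis → (a,e or e,a); trans → (e,e or a,a).
Best chair for cis: E = 0.91 kcal/mol; best chair for trans: E = 0.00 kcal/mol.
The trans isomer is lower by 0.91 kcal/mol.

trans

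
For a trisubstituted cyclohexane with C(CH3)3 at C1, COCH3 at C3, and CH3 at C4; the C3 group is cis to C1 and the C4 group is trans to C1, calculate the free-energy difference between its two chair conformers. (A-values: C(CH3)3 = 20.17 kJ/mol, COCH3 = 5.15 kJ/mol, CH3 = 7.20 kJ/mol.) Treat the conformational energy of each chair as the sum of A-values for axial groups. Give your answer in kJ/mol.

Chair I (tert-butyl axial, acetyl axial, methyl axial): E = 32.52 kJ/mol.
Chair II (tert-butyl equatorial, acetyl equatorial, methyl equatorial): E = 0.00 kJ/mol.
ΔE = 32.52 − 0.00 = 32.52 kJ/mol; chair II is more stable.

32.52 kJ/mol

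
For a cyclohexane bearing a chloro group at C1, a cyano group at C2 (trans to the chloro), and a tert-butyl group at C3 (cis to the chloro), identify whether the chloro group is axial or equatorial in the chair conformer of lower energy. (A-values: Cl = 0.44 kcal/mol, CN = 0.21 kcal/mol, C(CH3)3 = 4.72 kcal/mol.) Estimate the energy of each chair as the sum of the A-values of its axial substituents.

Chair I (chloro axial, cyano axial, tert-butyl axial): E = 5.37 kcal/mol.
Chair II (chloro equatorial, cyano equatorial, tert-butyl equatorial): E = 0.00 kcal/mol.
Chair II is the more stable (lower-energy) conformer, and in that chair the chloro group is equatorial.

equatorial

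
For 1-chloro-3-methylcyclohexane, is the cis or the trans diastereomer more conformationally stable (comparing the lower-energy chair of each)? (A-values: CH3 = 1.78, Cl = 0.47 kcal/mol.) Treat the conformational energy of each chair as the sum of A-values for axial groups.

cis

At 1,3 positions (parity same): cis → (e,e or a,a); trans → (a,e or e,a).
Best chair for cis: E = 0.00 kcal/mol; best chair for trans: E = 0.47 kcal/mol.
The cis isomer is lower by 0.47 kcal/mol.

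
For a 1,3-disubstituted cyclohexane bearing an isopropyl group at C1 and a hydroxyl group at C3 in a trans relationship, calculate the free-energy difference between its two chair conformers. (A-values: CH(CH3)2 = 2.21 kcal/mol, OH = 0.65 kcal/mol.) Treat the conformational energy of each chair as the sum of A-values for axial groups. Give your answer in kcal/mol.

C1 and C3 have the same parity, so for the trans isomer the two substituents are one axial and one equatorial in each chair.
Chair I (isopropyl axial, hydroxyl equatorial): E = 2.21 kcal/mol.
Chair II (isopropyl equatorial, hydroxyl axial): E = 0.65 kcal/mol.
ΔE = 2.21 − 0.65 = 1.56 kcal/mol; chair II is more stable.

1.56 kcal/mol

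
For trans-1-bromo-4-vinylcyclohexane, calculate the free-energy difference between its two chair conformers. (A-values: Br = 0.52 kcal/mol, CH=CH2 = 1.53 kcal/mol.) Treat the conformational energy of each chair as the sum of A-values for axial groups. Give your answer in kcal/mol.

C1 and C4 have opposite parity, so for the trans isomer the two substituents are e,e in one chair and a,a in the other.
Chair I (bromo axial, vinyl axial): E = 2.05 kcal/mol.
Chair II (bromo equatorial, vinyl equatorial): E = 0.00 kcal/mol.
ΔE = 2.05 − 0.00 = 2.05 kcal/mol; chair II is more stable.

2.05 kcal/mol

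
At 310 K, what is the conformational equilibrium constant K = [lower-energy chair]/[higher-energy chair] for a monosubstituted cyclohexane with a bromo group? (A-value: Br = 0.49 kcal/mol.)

K ≈ 2.22

One chair has the bromo group axial (E = 0.49 kcal/mol) and the other has it equatorial (E = 0).
ΔG = 0.49 kcal/mol between the two chairs.
K = exp(ΔG/RT) with R = 1.987×10⁻³ kcal mol⁻¹ K⁻¹ and T = 310 K gives K ≈ 2.22.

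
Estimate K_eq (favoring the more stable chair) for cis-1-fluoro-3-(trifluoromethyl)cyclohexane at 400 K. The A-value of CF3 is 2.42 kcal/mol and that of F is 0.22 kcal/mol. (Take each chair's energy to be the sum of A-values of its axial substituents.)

K ≈ 27.7

C1 and C3 have the same parity, so for the cis isomer the two substituents are e,e in one chair and a,a in the other.
Chair I (trifluoromethyl axial, fluoro axial): E = 2.64 kcal/mol; chair II (trifluoromethyl equatorial, fluoro equatorial): E = 0.00 kcal/mol.
ΔG = 2.64 kcal/mol between the two chairs.
K = exp(ΔG/RT) with R = 1.987×10⁻³ kcal mol⁻¹ K⁻¹ and T = 400 K gives K ≈ 27.7.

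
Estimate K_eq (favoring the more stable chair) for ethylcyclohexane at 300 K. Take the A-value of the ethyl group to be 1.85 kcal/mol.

K ≈ 22.3

One chair has the ethyl group axial (E = 1.85 kcal/mol) and the other has it equatorial (E = 0).
ΔG = 1.85 kcal/mol between the two chairs.
K = exp(ΔG/RT) with R = 1.987×10⁻³ kcal mol⁻¹ K⁻¹ and T = 300 K gives K ≈ 22.3.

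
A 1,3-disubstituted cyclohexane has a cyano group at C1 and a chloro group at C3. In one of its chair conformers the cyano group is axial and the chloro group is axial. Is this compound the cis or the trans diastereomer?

C1 and C3 have the same parity, so their axial bonds point in the same direction.
With same-parity carbons, two substituents on the same face are both axial or both equatorial; opposite faces give one of each.
Here the groups are axial/axial → same face → cis.

cis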